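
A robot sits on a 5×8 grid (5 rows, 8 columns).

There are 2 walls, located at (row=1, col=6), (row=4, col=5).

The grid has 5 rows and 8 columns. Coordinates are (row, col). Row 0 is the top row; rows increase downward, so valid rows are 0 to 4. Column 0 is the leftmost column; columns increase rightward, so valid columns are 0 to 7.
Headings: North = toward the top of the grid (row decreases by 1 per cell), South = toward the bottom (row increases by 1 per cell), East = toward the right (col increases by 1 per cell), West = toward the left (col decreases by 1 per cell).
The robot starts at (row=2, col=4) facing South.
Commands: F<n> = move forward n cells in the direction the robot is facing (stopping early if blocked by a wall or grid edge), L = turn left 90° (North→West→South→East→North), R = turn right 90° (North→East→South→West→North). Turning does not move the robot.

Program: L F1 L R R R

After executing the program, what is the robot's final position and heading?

Start: (row=2, col=4), facing South
  L: turn left, now facing East
  F1: move forward 1, now at (row=2, col=5)
  L: turn left, now facing North
  R: turn right, now facing East
  R: turn right, now facing South
  R: turn right, now facing West
Final: (row=2, col=5), facing West

Answer: Final position: (row=2, col=5), facing West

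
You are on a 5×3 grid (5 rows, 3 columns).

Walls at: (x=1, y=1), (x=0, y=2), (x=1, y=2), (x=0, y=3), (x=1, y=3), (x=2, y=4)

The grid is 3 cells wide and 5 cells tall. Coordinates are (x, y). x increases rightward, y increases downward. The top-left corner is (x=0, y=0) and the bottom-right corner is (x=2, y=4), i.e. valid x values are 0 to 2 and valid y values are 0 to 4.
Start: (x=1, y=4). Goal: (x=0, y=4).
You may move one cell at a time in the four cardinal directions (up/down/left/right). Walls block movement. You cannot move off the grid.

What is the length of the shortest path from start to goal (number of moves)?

Answer: Shortest path length: 1

Derivation:
BFS from (x=1, y=4) until reaching (x=0, y=4):
  Distance 0: (x=1, y=4)
  Distance 1: (x=0, y=4)  <- goal reached here
One shortest path (1 moves): (x=1, y=4) -> (x=0, y=4)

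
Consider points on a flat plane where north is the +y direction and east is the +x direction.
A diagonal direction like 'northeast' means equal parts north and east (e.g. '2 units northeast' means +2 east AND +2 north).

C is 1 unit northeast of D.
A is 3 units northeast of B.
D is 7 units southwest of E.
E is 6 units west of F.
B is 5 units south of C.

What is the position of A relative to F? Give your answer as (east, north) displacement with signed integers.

Place F at the origin (east=0, north=0).
  E is 6 units west of F: delta (east=-6, north=+0); E at (east=-6, north=0).
  D is 7 units southwest of E: delta (east=-7, north=-7); D at (east=-13, north=-7).
  C is 1 unit northeast of D: delta (east=+1, north=+1); C at (east=-12, north=-6).
  B is 5 units south of C: delta (east=+0, north=-5); B at (east=-12, north=-11).
  A is 3 units northeast of B: delta (east=+3, north=+3); A at (east=-9, north=-8).
Therefore A relative to F: (east=-9, north=-8).

Answer: A is at (east=-9, north=-8) relative to F.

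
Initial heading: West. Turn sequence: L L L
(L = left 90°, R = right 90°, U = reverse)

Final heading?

Answer: Final heading: North

Derivation:
Start: West
  L (left (90° counter-clockwise)) -> South
  L (left (90° counter-clockwise)) -> East
  L (left (90° counter-clockwise)) -> North
Final: North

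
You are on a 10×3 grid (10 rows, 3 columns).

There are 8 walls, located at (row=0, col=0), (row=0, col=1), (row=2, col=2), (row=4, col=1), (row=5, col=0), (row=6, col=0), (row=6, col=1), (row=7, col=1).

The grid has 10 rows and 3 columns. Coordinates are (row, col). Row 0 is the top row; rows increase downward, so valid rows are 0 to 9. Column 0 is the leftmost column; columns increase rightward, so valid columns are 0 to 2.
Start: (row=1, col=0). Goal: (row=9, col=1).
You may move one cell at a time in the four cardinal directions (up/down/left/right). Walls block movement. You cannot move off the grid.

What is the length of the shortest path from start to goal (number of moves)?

Answer: Shortest path length: 11

Derivation:
BFS from (row=1, col=0) until reaching (row=9, col=1):
  Distance 0: (row=1, col=0)
  Distance 1: (row=1, col=1), (row=2, col=0)
  Distance 2: (row=1, col=2), (row=2, col=1), (row=3, col=0)
  Distance 3: (row=0, col=2), (row=3, col=1), (row=4, col=0)
  Distance 4: (row=3, col=2)
  Distance 5: (row=4, col=2)
  Distance 6: (row=5, col=2)
  Distance 7: (row=5, col=1), (row=6, col=2)
  Distance 8: (row=7, col=2)
  Distance 9: (row=8, col=2)
  Distance 10: (row=8, col=1), (row=9, col=2)
  Distance 11: (row=8, col=0), (row=9, col=1)  <- goal reached here
One shortest path (11 moves): (row=1, col=0) -> (row=1, col=1) -> (row=2, col=1) -> (row=3, col=1) -> (row=3, col=2) -> (row=4, col=2) -> (row=5, col=2) -> (row=6, col=2) -> (row=7, col=2) -> (row=8, col=2) -> (row=8, col=1) -> (row=9, col=1)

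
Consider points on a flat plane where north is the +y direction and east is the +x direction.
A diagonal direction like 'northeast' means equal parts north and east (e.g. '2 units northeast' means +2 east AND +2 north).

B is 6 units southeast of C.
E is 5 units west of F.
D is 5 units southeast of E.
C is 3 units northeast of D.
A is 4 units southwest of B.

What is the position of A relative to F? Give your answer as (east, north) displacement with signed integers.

Answer: A is at (east=5, north=-12) relative to F.

Derivation:
Place F at the origin (east=0, north=0).
  E is 5 units west of F: delta (east=-5, north=+0); E at (east=-5, north=0).
  D is 5 units southeast of E: delta (east=+5, north=-5); D at (east=0, north=-5).
  C is 3 units northeast of D: delta (east=+3, north=+3); C at (east=3, north=-2).
  B is 6 units southeast of C: delta (east=+6, north=-6); B at (east=9, north=-8).
  A is 4 units southwest of B: delta (east=-4, north=-4); A at (east=5, north=-12).
Therefore A relative to F: (east=5, north=-12).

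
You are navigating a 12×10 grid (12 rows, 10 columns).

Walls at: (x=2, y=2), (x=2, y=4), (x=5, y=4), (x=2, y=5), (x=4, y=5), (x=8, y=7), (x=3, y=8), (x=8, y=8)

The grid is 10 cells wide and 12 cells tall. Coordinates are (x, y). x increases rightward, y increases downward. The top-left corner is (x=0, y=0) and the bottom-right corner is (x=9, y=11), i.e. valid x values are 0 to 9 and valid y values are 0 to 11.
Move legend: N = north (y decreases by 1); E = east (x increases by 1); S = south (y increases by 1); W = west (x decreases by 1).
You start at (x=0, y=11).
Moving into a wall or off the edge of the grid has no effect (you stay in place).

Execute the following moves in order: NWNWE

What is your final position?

Answer: Final position: (x=1, y=9)

Derivation:
Start: (x=0, y=11)
  N (north): (x=0, y=11) -> (x=0, y=10)
  W (west): blocked, stay at (x=0, y=10)
  N (north): (x=0, y=10) -> (x=0, y=9)
  W (west): blocked, stay at (x=0, y=9)
  E (east): (x=0, y=9) -> (x=1, y=9)
Final: (x=1, y=9)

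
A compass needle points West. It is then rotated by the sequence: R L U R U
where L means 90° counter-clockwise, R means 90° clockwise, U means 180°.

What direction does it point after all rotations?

Start: West
  R (right (90° clockwise)) -> North
  L (left (90° counter-clockwise)) -> West
  U (U-turn (180°)) -> East
  R (right (90° clockwise)) -> South
  U (U-turn (180°)) -> North
Final: North

Answer: Final heading: North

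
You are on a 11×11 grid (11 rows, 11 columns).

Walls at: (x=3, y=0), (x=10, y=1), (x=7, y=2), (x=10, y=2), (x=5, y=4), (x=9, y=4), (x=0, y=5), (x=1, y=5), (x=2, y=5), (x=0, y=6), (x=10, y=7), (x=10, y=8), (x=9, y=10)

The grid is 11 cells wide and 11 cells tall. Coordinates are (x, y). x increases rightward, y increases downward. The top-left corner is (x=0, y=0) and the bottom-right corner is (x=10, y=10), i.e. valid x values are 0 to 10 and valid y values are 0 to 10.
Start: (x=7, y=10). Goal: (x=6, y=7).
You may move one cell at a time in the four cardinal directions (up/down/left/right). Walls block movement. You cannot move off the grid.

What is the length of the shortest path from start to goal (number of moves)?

Answer: Shortest path length: 4

Derivation:
BFS from (x=7, y=10) until reaching (x=6, y=7):
  Distance 0: (x=7, y=10)
  Distance 1: (x=7, y=9), (x=6, y=10), (x=8, y=10)
  Distance 2: (x=7, y=8), (x=6, y=9), (x=8, y=9), (x=5, y=10)
  Distance 3: (x=7, y=7), (x=6, y=8), (x=8, y=8), (x=5, y=9), (x=9, y=9), (x=4, y=10)
  Distance 4: (x=7, y=6), (x=6, y=7), (x=8, y=7), (x=5, y=8), (x=9, y=8), (x=4, y=9), (x=10, y=9), (x=3, y=10)  <- goal reached here
One shortest path (4 moves): (x=7, y=10) -> (x=6, y=10) -> (x=6, y=9) -> (x=6, y=8) -> (x=6, y=7)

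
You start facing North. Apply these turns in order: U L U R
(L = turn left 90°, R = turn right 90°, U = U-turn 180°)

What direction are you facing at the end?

Answer: Final heading: North

Derivation:
Start: North
  U (U-turn (180°)) -> South
  L (left (90° counter-clockwise)) -> East
  U (U-turn (180°)) -> West
  R (right (90° clockwise)) -> North
Final: North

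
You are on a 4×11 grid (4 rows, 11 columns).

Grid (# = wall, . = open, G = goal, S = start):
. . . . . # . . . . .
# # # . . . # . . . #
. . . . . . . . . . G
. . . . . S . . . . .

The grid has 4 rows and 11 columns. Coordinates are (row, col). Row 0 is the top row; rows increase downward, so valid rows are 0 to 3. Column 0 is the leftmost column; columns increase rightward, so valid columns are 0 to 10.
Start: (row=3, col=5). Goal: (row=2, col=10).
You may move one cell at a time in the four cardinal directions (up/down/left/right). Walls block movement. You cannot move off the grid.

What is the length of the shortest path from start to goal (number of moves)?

Answer: Shortest path length: 6

Derivation:
BFS from (row=3, col=5) until reaching (row=2, col=10):
  Distance 0: (row=3, col=5)
  Distance 1: (row=2, col=5), (row=3, col=4), (row=3, col=6)
  Distance 2: (row=1, col=5), (row=2, col=4), (row=2, col=6), (row=3, col=3), (row=3, col=7)
  Distance 3: (row=1, col=4), (row=2, col=3), (row=2, col=7), (row=3, col=2), (row=3, col=8)
  Distance 4: (row=0, col=4), (row=1, col=3), (row=1, col=7), (row=2, col=2), (row=2, col=8), (row=3, col=1), (row=3, col=9)
  Distance 5: (row=0, col=3), (row=0, col=7), (row=1, col=8), (row=2, col=1), (row=2, col=9), (row=3, col=0), (row=3, col=10)
  Distance 6: (row=0, col=2), (row=0, col=6), (row=0, col=8), (row=1, col=9), (row=2, col=0), (row=2, col=10)  <- goal reached here
One shortest path (6 moves): (row=3, col=5) -> (row=3, col=6) -> (row=3, col=7) -> (row=3, col=8) -> (row=3, col=9) -> (row=3, col=10) -> (row=2, col=10)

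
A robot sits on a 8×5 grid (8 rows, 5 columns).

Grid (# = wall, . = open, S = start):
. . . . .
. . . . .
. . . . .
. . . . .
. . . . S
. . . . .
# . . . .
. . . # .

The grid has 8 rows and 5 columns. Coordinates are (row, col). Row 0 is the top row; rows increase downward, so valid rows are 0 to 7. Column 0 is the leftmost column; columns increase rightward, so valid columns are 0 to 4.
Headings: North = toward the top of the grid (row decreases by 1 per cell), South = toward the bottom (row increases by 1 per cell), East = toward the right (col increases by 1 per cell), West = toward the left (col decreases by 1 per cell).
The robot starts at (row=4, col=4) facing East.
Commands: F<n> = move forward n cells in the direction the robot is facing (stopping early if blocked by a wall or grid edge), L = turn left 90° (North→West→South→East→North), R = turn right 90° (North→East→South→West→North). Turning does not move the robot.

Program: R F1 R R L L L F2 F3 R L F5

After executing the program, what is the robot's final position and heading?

Answer: Final position: (row=5, col=4), facing East

Derivation:
Start: (row=4, col=4), facing East
  R: turn right, now facing South
  F1: move forward 1, now at (row=5, col=4)
  R: turn right, now facing West
  R: turn right, now facing North
  L: turn left, now facing West
  L: turn left, now facing South
  L: turn left, now facing East
  F2: move forward 0/2 (blocked), now at (row=5, col=4)
  F3: move forward 0/3 (blocked), now at (row=5, col=4)
  R: turn right, now facing South
  L: turn left, now facing East
  F5: move forward 0/5 (blocked), now at (row=5, col=4)
Final: (row=5, col=4), facing East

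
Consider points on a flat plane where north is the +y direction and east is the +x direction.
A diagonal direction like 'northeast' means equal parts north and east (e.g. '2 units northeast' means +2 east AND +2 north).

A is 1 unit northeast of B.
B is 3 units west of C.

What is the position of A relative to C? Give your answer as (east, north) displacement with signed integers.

Answer: A is at (east=-2, north=1) relative to C.

Derivation:
Place C at the origin (east=0, north=0).
  B is 3 units west of C: delta (east=-3, north=+0); B at (east=-3, north=0).
  A is 1 unit northeast of B: delta (east=+1, north=+1); A at (east=-2, north=1).
Therefore A relative to C: (east=-2, north=1).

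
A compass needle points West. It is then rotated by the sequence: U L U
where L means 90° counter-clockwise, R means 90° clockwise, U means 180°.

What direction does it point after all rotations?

Answer: Final heading: South

Derivation:
Start: West
  U (U-turn (180°)) -> East
  L (left (90° counter-clockwise)) -> North
  U (U-turn (180°)) -> South
Final: South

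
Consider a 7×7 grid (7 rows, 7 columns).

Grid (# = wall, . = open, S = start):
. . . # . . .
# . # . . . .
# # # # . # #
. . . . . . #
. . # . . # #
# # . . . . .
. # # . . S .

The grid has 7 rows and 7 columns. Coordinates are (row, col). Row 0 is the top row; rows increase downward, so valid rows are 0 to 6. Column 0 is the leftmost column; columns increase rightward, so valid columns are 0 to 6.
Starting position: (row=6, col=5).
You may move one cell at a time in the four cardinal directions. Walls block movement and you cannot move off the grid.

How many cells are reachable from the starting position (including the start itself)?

BFS flood-fill from (row=6, col=5):
  Distance 0: (row=6, col=5)
  Distance 1: (row=5, col=5), (row=6, col=4), (row=6, col=6)
  Distance 2: (row=5, col=4), (row=5, col=6), (row=6, col=3)
  Distance 3: (row=4, col=4), (row=5, col=3)
  Distance 4: (row=3, col=4), (row=4, col=3), (row=5, col=2)
  Distance 5: (row=2, col=4), (row=3, col=3), (row=3, col=5)
  Distance 6: (row=1, col=4), (row=3, col=2)
  Distance 7: (row=0, col=4), (row=1, col=3), (row=1, col=5), (row=3, col=1)
  Distance 8: (row=0, col=5), (row=1, col=6), (row=3, col=0), (row=4, col=1)
  Distance 9: (row=0, col=6), (row=4, col=0)
Total reachable: 27 (grid has 32 open cells total)

Answer: Reachable cells: 27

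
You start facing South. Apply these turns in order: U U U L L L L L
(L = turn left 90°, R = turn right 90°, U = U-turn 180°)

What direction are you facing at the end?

Answer: Final heading: West

Derivation:
Start: South
  U (U-turn (180°)) -> North
  U (U-turn (180°)) -> South
  U (U-turn (180°)) -> North
  L (left (90° counter-clockwise)) -> West
  L (left (90° counter-clockwise)) -> South
  L (left (90° counter-clockwise)) -> East
  L (left (90° counter-clockwise)) -> North
  L (left (90° counter-clockwise)) -> West
Final: West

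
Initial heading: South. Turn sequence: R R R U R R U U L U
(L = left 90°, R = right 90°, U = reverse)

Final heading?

Start: South
  R (right (90° clockwise)) -> West
  R (right (90° clockwise)) -> North
  R (right (90° clockwise)) -> East
  U (U-turn (180°)) -> West
  R (right (90° clockwise)) -> North
  R (right (90° clockwise)) -> East
  U (U-turn (180°)) -> West
  U (U-turn (180°)) -> East
  L (left (90° counter-clockwise)) -> North
  U (U-turn (180°)) -> South
Final: South

Answer: Final heading: South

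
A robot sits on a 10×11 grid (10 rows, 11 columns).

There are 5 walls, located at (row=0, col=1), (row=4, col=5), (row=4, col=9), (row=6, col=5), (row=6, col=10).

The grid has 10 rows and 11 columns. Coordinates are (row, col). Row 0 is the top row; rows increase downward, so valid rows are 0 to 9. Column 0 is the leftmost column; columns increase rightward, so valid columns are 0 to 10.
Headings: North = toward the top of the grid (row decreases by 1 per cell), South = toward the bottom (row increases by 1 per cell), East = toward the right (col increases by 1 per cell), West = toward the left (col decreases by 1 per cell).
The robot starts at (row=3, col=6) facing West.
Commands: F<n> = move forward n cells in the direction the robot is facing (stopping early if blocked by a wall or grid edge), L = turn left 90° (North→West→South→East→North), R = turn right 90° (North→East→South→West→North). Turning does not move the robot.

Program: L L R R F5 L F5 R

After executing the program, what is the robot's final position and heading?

Answer: Final position: (row=8, col=1), facing West

Derivation:
Start: (row=3, col=6), facing West
  L: turn left, now facing South
  L: turn left, now facing East
  R: turn right, now facing South
  R: turn right, now facing West
  F5: move forward 5, now at (row=3, col=1)
  L: turn left, now facing South
  F5: move forward 5, now at (row=8, col=1)
  R: turn right, now facing West
Final: (row=8, col=1), facing West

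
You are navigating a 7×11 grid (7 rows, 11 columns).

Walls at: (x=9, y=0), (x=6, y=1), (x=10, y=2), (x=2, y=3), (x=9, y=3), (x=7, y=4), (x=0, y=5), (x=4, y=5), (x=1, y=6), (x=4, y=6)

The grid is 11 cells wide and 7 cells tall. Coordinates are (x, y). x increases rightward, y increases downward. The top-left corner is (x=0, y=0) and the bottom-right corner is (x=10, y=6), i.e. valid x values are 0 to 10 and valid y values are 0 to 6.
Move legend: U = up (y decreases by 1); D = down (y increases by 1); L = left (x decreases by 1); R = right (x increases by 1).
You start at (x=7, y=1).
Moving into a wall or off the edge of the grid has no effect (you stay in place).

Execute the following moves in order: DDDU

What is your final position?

Answer: Final position: (x=7, y=2)

Derivation:
Start: (x=7, y=1)
  D (down): (x=7, y=1) -> (x=7, y=2)
  D (down): (x=7, y=2) -> (x=7, y=3)
  D (down): blocked, stay at (x=7, y=3)
  U (up): (x=7, y=3) -> (x=7, y=2)
Final: (x=7, y=2)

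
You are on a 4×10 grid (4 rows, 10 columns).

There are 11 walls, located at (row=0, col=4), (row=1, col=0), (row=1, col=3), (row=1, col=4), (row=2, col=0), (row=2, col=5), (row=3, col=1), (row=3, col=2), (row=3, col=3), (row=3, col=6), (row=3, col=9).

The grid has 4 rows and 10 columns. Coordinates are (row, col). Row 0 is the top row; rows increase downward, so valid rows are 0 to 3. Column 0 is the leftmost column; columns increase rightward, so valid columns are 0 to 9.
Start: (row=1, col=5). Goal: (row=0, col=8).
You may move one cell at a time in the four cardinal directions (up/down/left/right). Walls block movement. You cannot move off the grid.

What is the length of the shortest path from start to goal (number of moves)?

Answer: Shortest path length: 4

Derivation:
BFS from (row=1, col=5) until reaching (row=0, col=8):
  Distance 0: (row=1, col=5)
  Distance 1: (row=0, col=5), (row=1, col=6)
  Distance 2: (row=0, col=6), (row=1, col=7), (row=2, col=6)
  Distance 3: (row=0, col=7), (row=1, col=8), (row=2, col=7)
  Distance 4: (row=0, col=8), (row=1, col=9), (row=2, col=8), (row=3, col=7)  <- goal reached here
One shortest path (4 moves): (row=1, col=5) -> (row=1, col=6) -> (row=1, col=7) -> (row=1, col=8) -> (row=0, col=8)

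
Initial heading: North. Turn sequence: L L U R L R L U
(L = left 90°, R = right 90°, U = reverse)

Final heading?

Answer: Final heading: South

Derivation:
Start: North
  L (left (90° counter-clockwise)) -> West
  L (left (90° counter-clockwise)) -> South
  U (U-turn (180°)) -> North
  R (right (90° clockwise)) -> East
  L (left (90° counter-clockwise)) -> North
  R (right (90° clockwise)) -> East
  L (left (90° counter-clockwise)) -> North
  U (U-turn (180°)) -> South
Final: South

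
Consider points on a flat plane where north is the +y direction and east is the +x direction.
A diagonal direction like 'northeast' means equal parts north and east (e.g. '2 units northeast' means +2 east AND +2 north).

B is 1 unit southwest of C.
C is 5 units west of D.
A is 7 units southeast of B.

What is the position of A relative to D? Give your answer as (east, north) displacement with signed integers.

Answer: A is at (east=1, north=-8) relative to D.

Derivation:
Place D at the origin (east=0, north=0).
  C is 5 units west of D: delta (east=-5, north=+0); C at (east=-5, north=0).
  B is 1 unit southwest of C: delta (east=-1, north=-1); B at (east=-6, north=-1).
  A is 7 units southeast of B: delta (east=+7, north=-7); A at (east=1, north=-8).
Therefore A relative to D: (east=1, north=-8).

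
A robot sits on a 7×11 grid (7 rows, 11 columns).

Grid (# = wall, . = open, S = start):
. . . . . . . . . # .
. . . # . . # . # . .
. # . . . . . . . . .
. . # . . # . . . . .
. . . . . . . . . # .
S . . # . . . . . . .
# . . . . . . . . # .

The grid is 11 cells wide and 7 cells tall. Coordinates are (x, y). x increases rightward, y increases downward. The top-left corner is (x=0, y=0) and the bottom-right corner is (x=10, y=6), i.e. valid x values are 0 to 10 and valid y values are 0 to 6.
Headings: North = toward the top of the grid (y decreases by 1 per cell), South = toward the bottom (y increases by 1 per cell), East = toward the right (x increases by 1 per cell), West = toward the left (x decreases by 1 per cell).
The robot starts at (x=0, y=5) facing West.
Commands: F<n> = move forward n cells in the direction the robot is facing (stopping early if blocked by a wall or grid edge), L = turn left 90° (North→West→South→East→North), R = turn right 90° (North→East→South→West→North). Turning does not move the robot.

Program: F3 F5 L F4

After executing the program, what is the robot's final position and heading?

Start: (x=0, y=5), facing West
  F3: move forward 0/3 (blocked), now at (x=0, y=5)
  F5: move forward 0/5 (blocked), now at (x=0, y=5)
  L: turn left, now facing South
  F4: move forward 0/4 (blocked), now at (x=0, y=5)
Final: (x=0, y=5), facing South

Answer: Final position: (x=0, y=5), facing South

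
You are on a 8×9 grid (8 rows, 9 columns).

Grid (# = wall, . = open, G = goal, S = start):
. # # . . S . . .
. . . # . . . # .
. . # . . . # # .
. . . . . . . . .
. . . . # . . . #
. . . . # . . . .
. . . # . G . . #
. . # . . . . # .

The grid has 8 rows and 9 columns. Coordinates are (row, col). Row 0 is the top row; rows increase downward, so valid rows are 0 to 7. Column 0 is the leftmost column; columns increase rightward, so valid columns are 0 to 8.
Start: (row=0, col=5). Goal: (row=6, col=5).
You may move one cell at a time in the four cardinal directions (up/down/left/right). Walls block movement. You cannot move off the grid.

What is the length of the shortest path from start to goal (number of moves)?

Answer: Shortest path length: 6

Derivation:
BFS from (row=0, col=5) until reaching (row=6, col=5):
  Distance 0: (row=0, col=5)
  Distance 1: (row=0, col=4), (row=0, col=6), (row=1, col=5)
  Distance 2: (row=0, col=3), (row=0, col=7), (row=1, col=4), (row=1, col=6), (row=2, col=5)
  Distance 3: (row=0, col=8), (row=2, col=4), (row=3, col=5)
  Distance 4: (row=1, col=8), (row=2, col=3), (row=3, col=4), (row=3, col=6), (row=4, col=5)
  Distance 5: (row=2, col=8), (row=3, col=3), (row=3, col=7), (row=4, col=6), (row=5, col=5)
  Distance 6: (row=3, col=2), (row=3, col=8), (row=4, col=3), (row=4, col=7), (row=5, col=6), (row=6, col=5)  <- goal reached here
One shortest path (6 moves): (row=0, col=5) -> (row=1, col=5) -> (row=2, col=5) -> (row=3, col=5) -> (row=4, col=5) -> (row=5, col=5) -> (row=6, col=5)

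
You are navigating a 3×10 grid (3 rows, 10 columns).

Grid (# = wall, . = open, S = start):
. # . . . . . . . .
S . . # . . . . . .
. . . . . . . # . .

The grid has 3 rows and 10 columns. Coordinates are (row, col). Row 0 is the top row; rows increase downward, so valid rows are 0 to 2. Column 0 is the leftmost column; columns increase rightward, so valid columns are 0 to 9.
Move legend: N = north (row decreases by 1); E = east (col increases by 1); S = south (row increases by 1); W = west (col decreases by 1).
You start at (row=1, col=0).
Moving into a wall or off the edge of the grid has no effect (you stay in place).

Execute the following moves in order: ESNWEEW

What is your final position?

Answer: Final position: (row=1, col=1)

Derivation:
Start: (row=1, col=0)
  E (east): (row=1, col=0) -> (row=1, col=1)
  S (south): (row=1, col=1) -> (row=2, col=1)
  N (north): (row=2, col=1) -> (row=1, col=1)
  W (west): (row=1, col=1) -> (row=1, col=0)
  E (east): (row=1, col=0) -> (row=1, col=1)
  E (east): (row=1, col=1) -> (row=1, col=2)
  W (west): (row=1, col=2) -> (row=1, col=1)
Final: (row=1, col=1)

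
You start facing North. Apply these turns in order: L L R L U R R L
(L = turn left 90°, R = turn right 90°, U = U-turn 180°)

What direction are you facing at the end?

Answer: Final heading: East

Derivation:
Start: North
  L (left (90° counter-clockwise)) -> West
  L (left (90° counter-clockwise)) -> South
  R (right (90° clockwise)) -> West
  L (left (90° counter-clockwise)) -> South
  U (U-turn (180°)) -> North
  R (right (90° clockwise)) -> East
  R (right (90° clockwise)) -> South
  L (left (90° counter-clockwise)) -> East
Final: East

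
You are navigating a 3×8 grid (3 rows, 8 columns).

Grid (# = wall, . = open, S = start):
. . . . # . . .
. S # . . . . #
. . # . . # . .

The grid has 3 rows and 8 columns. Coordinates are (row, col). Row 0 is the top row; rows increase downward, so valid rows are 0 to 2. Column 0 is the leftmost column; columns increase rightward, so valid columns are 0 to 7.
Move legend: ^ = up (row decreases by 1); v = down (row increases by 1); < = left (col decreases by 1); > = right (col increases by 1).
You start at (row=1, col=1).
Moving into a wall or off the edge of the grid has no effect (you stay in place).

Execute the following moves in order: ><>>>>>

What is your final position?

Answer: Final position: (row=1, col=1)

Derivation:
Start: (row=1, col=1)
  > (right): blocked, stay at (row=1, col=1)
  < (left): (row=1, col=1) -> (row=1, col=0)
  > (right): (row=1, col=0) -> (row=1, col=1)
  [×4]> (right): blocked, stay at (row=1, col=1)
Final: (row=1, col=1)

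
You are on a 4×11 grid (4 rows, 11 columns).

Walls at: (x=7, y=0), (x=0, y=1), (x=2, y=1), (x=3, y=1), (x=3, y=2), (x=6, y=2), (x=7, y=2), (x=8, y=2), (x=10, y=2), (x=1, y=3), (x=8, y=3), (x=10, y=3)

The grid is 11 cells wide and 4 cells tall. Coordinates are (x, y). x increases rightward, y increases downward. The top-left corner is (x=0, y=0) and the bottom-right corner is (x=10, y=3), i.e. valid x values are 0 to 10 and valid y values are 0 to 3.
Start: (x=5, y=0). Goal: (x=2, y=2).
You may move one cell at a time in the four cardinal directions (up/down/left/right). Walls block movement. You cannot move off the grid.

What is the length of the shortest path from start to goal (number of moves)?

Answer: Shortest path length: 7

Derivation:
BFS from (x=5, y=0) until reaching (x=2, y=2):
  Distance 0: (x=5, y=0)
  Distance 1: (x=4, y=0), (x=6, y=0), (x=5, y=1)
  Distance 2: (x=3, y=0), (x=4, y=1), (x=6, y=1), (x=5, y=2)
  Distance 3: (x=2, y=0), (x=7, y=1), (x=4, y=2), (x=5, y=3)
  Distance 4: (x=1, y=0), (x=8, y=1), (x=4, y=3), (x=6, y=3)
  Distance 5: (x=0, y=0), (x=8, y=0), (x=1, y=1), (x=9, y=1), (x=3, y=3), (x=7, y=3)
  Distance 6: (x=9, y=0), (x=10, y=1), (x=1, y=2), (x=9, y=2), (x=2, y=3)
  Distance 7: (x=10, y=0), (x=0, y=2), (x=2, y=2), (x=9, y=3)  <- goal reached here
One shortest path (7 moves): (x=5, y=0) -> (x=4, y=0) -> (x=4, y=1) -> (x=4, y=2) -> (x=4, y=3) -> (x=3, y=3) -> (x=2, y=3) -> (x=2, y=2)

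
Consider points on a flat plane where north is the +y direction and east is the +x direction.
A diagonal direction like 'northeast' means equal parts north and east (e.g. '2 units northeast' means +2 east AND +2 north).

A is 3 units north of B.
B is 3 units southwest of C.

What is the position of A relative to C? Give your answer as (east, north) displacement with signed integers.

Place C at the origin (east=0, north=0).
  B is 3 units southwest of C: delta (east=-3, north=-3); B at (east=-3, north=-3).
  A is 3 units north of B: delta (east=+0, north=+3); A at (east=-3, north=0).
Therefore A relative to C: (east=-3, north=0).

Answer: A is at (east=-3, north=0) relative to C.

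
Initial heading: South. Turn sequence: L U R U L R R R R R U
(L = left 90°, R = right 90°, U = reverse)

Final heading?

Start: South
  L (left (90° counter-clockwise)) -> East
  U (U-turn (180°)) -> West
  R (right (90° clockwise)) -> North
  U (U-turn (180°)) -> South
  L (left (90° counter-clockwise)) -> East
  R (right (90° clockwise)) -> South
  R (right (90° clockwise)) -> West
  R (right (90° clockwise)) -> North
  R (right (90° clockwise)) -> East
  R (right (90° clockwise)) -> South
  U (U-turn (180°)) -> North
Final: North

Answer: Final heading: North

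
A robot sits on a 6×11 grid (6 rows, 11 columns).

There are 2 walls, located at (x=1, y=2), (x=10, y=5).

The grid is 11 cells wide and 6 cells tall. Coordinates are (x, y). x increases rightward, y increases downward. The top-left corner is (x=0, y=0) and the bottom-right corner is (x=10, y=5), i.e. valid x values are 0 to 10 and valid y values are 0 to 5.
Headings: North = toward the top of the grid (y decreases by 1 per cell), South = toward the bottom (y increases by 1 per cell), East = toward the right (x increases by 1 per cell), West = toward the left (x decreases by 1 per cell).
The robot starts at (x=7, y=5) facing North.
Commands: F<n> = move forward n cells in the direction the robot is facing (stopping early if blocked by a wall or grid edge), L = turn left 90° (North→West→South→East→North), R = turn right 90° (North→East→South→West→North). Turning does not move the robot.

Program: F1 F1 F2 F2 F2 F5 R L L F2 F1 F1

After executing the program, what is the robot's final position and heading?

Answer: Final position: (x=3, y=0), facing West

Derivation:
Start: (x=7, y=5), facing North
  F1: move forward 1, now at (x=7, y=4)
  F1: move forward 1, now at (x=7, y=3)
  F2: move forward 2, now at (x=7, y=1)
  F2: move forward 1/2 (blocked), now at (x=7, y=0)
  F2: move forward 0/2 (blocked), now at (x=7, y=0)
  F5: move forward 0/5 (blocked), now at (x=7, y=0)
  R: turn right, now facing East
  L: turn left, now facing North
  L: turn left, now facing West
  F2: move forward 2, now at (x=5, y=0)
  F1: move forward 1, now at (x=4, y=0)
  F1: move forward 1, now at (x=3, y=0)
Final: (x=3, y=0), facing West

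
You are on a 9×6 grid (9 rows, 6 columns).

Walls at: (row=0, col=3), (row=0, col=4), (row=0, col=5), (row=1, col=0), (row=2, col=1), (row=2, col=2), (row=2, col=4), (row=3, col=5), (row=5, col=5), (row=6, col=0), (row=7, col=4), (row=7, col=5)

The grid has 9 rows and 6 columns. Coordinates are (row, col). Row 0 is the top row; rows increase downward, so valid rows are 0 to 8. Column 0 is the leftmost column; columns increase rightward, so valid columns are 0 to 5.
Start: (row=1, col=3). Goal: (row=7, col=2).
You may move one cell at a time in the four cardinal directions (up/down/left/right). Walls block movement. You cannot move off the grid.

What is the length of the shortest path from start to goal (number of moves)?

BFS from (row=1, col=3) until reaching (row=7, col=2):
  Distance 0: (row=1, col=3)
  Distance 1: (row=1, col=2), (row=1, col=4), (row=2, col=3)
  Distance 2: (row=0, col=2), (row=1, col=1), (row=1, col=5), (row=3, col=3)
  Distance 3: (row=0, col=1), (row=2, col=5), (row=3, col=2), (row=3, col=4), (row=4, col=3)
  Distance 4: (row=0, col=0), (row=3, col=1), (row=4, col=2), (row=4, col=4), (row=5, col=3)
  Distance 5: (row=3, col=0), (row=4, col=1), (row=4, col=5), (row=5, col=2), (row=5, col=4), (row=6, col=3)
  Distance 6: (row=2, col=0), (row=4, col=0), (row=5, col=1), (row=6, col=2), (row=6, col=4), (row=7, col=3)
  Distance 7: (row=5, col=0), (row=6, col=1), (row=6, col=5), (row=7, col=2), (row=8, col=3)  <- goal reached here
One shortest path (7 moves): (row=1, col=3) -> (row=2, col=3) -> (row=3, col=3) -> (row=3, col=2) -> (row=4, col=2) -> (row=5, col=2) -> (row=6, col=2) -> (row=7, col=2)

Answer: Shortest path length: 7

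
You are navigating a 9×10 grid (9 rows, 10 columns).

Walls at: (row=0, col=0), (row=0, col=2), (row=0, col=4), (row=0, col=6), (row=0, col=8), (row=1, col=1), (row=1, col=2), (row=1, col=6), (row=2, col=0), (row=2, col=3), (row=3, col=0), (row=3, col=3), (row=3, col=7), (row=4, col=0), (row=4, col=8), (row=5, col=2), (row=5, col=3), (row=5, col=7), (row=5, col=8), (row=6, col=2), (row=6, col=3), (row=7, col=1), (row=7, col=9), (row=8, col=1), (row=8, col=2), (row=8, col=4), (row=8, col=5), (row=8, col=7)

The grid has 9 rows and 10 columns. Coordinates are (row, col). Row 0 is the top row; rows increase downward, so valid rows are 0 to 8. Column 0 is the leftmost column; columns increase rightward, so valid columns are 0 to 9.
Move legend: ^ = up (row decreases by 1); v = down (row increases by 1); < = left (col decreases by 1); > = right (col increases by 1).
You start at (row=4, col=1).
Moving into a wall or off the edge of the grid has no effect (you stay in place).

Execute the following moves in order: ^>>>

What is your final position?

Answer: Final position: (row=3, col=2)

Derivation:
Start: (row=4, col=1)
  ^ (up): (row=4, col=1) -> (row=3, col=1)
  > (right): (row=3, col=1) -> (row=3, col=2)
  > (right): blocked, stay at (row=3, col=2)
  > (right): blocked, stay at (row=3, col=2)
Final: (row=3, col=2)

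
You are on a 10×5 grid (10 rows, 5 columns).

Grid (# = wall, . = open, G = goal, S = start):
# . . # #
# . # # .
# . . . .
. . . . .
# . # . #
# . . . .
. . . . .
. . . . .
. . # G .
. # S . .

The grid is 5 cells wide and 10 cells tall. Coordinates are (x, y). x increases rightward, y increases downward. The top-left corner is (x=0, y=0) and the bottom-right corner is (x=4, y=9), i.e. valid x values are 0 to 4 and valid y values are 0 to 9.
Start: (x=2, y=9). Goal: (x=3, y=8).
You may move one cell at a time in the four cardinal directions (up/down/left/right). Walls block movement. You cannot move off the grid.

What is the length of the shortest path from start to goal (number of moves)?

Answer: Shortest path length: 2

Derivation:
BFS from (x=2, y=9) until reaching (x=3, y=8):
  Distance 0: (x=2, y=9)
  Distance 1: (x=3, y=9)
  Distance 2: (x=3, y=8), (x=4, y=9)  <- goal reached here
One shortest path (2 moves): (x=2, y=9) -> (x=3, y=9) -> (x=3, y=8)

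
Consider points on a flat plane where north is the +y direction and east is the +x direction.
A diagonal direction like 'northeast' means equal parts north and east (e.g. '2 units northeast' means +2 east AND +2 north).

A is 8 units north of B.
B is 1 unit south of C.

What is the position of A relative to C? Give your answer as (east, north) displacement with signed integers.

Place C at the origin (east=0, north=0).
  B is 1 unit south of C: delta (east=+0, north=-1); B at (east=0, north=-1).
  A is 8 units north of B: delta (east=+0, north=+8); A at (east=0, north=7).
Therefore A relative to C: (east=0, north=7).

Answer: A is at (east=0, north=7) relative to C.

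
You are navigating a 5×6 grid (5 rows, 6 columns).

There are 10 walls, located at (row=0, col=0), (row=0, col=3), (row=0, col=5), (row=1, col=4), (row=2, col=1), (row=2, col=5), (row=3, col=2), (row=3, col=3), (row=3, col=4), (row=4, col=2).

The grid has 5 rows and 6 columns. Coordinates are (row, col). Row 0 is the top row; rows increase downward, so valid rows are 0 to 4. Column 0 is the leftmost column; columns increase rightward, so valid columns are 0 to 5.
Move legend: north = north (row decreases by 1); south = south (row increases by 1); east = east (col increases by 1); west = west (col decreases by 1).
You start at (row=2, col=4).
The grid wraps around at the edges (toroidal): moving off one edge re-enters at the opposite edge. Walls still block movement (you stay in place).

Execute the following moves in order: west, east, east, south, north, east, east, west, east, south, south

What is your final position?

Start: (row=2, col=4)
  west (west): (row=2, col=4) -> (row=2, col=3)
  east (east): (row=2, col=3) -> (row=2, col=4)
  east (east): blocked, stay at (row=2, col=4)
  south (south): blocked, stay at (row=2, col=4)
  north (north): blocked, stay at (row=2, col=4)
  east (east): blocked, stay at (row=2, col=4)
  east (east): blocked, stay at (row=2, col=4)
  west (west): (row=2, col=4) -> (row=2, col=3)
  east (east): (row=2, col=3) -> (row=2, col=4)
  south (south): blocked, stay at (row=2, col=4)
  south (south): blocked, stay at (row=2, col=4)
Final: (row=2, col=4)

Answer: Final position: (row=2, col=4)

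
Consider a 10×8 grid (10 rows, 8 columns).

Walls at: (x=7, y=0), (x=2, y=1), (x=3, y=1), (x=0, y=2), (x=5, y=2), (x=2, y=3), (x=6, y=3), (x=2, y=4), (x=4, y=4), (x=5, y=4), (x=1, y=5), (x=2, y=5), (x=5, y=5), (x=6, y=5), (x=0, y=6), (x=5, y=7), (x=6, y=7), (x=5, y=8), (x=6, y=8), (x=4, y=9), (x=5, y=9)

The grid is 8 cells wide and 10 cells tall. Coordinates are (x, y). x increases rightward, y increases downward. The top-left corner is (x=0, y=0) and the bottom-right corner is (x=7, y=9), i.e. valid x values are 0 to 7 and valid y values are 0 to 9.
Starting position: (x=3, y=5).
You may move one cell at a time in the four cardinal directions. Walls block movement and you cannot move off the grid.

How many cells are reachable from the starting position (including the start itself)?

Answer: Reachable cells: 59

Derivation:
BFS flood-fill from (x=3, y=5):
  Distance 0: (x=3, y=5)
  Distance 1: (x=3, y=4), (x=4, y=5), (x=3, y=6)
  Distance 2: (x=3, y=3), (x=2, y=6), (x=4, y=6), (x=3, y=7)
  Distance 3: (x=3, y=2), (x=4, y=3), (x=1, y=6), (x=5, y=6), (x=2, y=7), (x=4, y=7), (x=3, y=8)
  Distance 4: (x=2, y=2), (x=4, y=2), (x=5, y=3), (x=6, y=6), (x=1, y=7), (x=2, y=8), (x=4, y=8), (x=3, y=9)
  Distance 5: (x=4, y=1), (x=1, y=2), (x=7, y=6), (x=0, y=7), (x=1, y=8), (x=2, y=9)
  Distance 6: (x=4, y=0), (x=1, y=1), (x=5, y=1), (x=1, y=3), (x=7, y=5), (x=7, y=7), (x=0, y=8), (x=1, y=9)
  Distance 7: (x=1, y=0), (x=3, y=0), (x=5, y=0), (x=0, y=1), (x=6, y=1), (x=0, y=3), (x=1, y=4), (x=7, y=4), (x=7, y=8), (x=0, y=9)
  Distance 8: (x=0, y=0), (x=2, y=0), (x=6, y=0), (x=7, y=1), (x=6, y=2), (x=7, y=3), (x=0, y=4), (x=6, y=4), (x=7, y=9)
  Distance 9: (x=7, y=2), (x=0, y=5), (x=6, y=9)
Total reachable: 59 (grid has 59 open cells total)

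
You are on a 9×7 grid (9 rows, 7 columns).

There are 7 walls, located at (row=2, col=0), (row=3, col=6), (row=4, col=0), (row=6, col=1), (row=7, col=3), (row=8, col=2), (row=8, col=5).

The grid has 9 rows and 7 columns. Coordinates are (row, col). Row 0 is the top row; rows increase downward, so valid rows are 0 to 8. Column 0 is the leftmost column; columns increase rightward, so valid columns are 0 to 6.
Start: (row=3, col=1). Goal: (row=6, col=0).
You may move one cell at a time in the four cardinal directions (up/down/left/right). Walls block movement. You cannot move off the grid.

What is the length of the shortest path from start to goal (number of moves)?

BFS from (row=3, col=1) until reaching (row=6, col=0):
  Distance 0: (row=3, col=1)
  Distance 1: (row=2, col=1), (row=3, col=0), (row=3, col=2), (row=4, col=1)
  Distance 2: (row=1, col=1), (row=2, col=2), (row=3, col=3), (row=4, col=2), (row=5, col=1)
  Distance 3: (row=0, col=1), (row=1, col=0), (row=1, col=2), (row=2, col=3), (row=3, col=4), (row=4, col=3), (row=5, col=0), (row=5, col=2)
  Distance 4: (row=0, col=0), (row=0, col=2), (row=1, col=3), (row=2, col=4), (row=3, col=5), (row=4, col=4), (row=5, col=3), (row=6, col=0), (row=6, col=2)  <- goal reached here
One shortest path (4 moves): (row=3, col=1) -> (row=4, col=1) -> (row=5, col=1) -> (row=5, col=0) -> (row=6, col=0)

Answer: Shortest path length: 4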